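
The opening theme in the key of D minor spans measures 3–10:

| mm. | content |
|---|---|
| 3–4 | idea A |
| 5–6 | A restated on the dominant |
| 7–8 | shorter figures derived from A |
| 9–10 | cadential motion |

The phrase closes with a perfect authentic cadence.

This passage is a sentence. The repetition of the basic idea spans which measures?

The presentation of a sentence is the basic idea (measures 3–4) plus its repetition (mm. 5–6); the repetition of the basic idea is therefore mm. 5–6.

measures 5–6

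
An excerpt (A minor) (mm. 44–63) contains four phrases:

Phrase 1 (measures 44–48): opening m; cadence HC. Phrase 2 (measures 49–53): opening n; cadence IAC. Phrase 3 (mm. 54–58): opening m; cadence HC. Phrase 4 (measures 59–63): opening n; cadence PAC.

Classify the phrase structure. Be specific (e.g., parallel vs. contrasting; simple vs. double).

Four phrases in two halves: the first half (bars 44–53) ends with an imperfect authentic cadence, the second (measures 54–63) with a perfect authentic cadence — a large antecedent–consequent pair, i.e. a double period.
Phrase 3 begins with the same material as phrase 1, making it parallel.

parallel double period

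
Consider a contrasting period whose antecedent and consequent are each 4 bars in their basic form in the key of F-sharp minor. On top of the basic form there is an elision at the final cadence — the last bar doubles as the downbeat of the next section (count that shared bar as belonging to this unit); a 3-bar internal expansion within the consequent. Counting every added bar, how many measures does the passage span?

Basic contrasting period: 4 + 4 = 8 bars.
8 (basic form) + 3 (internal expansion) = 11.
The elision shares a bar with the next section but does not change this unit's count.

11 measures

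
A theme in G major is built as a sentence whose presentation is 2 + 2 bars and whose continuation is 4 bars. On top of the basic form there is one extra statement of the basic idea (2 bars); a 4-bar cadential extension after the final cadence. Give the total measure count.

Basic sentence: 2 + 2 + 4 = 8 bars.
8 (basic form) + 2 (extra statement) + 4 (cadential extension) = 14.

14 measures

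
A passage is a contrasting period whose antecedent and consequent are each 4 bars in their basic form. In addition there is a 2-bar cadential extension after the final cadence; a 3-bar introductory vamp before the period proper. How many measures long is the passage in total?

13 measures

Basic contrasting period: 4 + 4 = 8 bars.
8 (basic form) + 2 (cadential extension) + 3 (introduction) = 13.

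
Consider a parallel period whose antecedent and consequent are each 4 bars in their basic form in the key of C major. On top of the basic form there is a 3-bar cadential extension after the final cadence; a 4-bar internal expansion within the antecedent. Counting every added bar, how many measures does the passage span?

15 measures

Basic parallel period: 4 + 4 = 8 bars.
8 (basic form) + 3 (cadential extension) + 4 (internal expansion) = 15.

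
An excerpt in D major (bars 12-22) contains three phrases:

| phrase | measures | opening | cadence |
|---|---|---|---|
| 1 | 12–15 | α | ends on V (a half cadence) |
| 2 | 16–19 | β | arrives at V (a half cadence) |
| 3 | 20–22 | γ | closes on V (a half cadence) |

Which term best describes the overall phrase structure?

The final phrase closes with a half cadence, which is not stronger than the preceding half cadence; the 3 phrases lack an overall antecedent–consequent design and so form a phrase group.

phrase group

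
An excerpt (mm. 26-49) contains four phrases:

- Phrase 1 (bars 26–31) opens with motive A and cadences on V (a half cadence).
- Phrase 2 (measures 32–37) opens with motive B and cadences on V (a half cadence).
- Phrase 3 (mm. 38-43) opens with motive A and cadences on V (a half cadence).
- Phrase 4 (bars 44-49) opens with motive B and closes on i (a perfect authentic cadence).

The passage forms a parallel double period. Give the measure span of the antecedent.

In a double period the first pair of phrases (ending half cadence) is the large antecedent and the second pair (ending perfect authentic cadence) is the large consequent; the antecedent is measures 26–37.

measures 26–37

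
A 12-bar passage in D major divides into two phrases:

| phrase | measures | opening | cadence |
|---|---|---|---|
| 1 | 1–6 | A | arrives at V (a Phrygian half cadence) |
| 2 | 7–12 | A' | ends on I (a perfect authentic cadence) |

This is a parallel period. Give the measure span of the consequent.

measures 7–12

The phrase ending with the weaker cadence (Phrygian half cadence) is the antecedent; the one ending more conclusively (perfect authentic cadence) is the consequent. The consequent is measures 7–12.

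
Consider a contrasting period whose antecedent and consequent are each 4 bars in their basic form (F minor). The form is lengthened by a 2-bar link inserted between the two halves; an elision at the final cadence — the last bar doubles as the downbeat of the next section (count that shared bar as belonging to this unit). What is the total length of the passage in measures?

10 measures

Basic contrasting period: 4 + 4 = 8 bars.
8 (basic form) + 2 (link) = 10.
The elision shares a bar with the next section but does not change this unit's count.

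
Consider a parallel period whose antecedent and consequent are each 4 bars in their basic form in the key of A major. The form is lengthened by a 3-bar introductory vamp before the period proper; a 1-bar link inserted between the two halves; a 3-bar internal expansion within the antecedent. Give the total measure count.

15 measures

Basic parallel period: 4 + 4 = 8 bars.
8 (basic form) + 3 (introduction) + 1 (link) + 3 (internal expansion) = 15.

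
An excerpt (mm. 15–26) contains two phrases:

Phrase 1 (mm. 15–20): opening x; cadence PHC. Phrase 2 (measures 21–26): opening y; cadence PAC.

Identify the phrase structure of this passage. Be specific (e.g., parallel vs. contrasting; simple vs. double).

Phrase 1 ends with a Phrygian half cadence (weaker) and phrase 2 with a perfect authentic cadence (stronger): antecedent + consequent = a period.
The two phrases open with different material (x / y), so the period is contrasting.

contrasting period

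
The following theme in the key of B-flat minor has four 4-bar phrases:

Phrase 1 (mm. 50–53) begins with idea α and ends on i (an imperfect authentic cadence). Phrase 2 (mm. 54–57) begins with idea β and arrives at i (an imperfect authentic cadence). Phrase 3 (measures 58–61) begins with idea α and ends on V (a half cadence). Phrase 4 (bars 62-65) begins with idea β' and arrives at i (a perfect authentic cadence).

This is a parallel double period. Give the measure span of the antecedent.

measures 50–57

In a double period the first pair of phrases (ending imperfect authentic cadence) is the large antecedent and the second pair (ending perfect authentic cadence) is the large consequent; the antecedent is measures 50–57.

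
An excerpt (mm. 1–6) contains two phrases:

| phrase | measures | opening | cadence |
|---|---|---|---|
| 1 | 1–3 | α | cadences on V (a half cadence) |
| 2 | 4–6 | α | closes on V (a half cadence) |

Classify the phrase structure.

Both phrases have the same opening (α) and the same cadence (half cadence): the second is a restatement, not a consequent, so this is a repeated phrase rather than a period.

repeated phrase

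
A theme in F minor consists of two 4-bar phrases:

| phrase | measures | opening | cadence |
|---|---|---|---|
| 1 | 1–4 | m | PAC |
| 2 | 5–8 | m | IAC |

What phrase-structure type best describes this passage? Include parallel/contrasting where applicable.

phrase group

The second phrase closes with an imperfect authentic cadence, which is not stronger than the first phrase's perfect authentic cadence; without a weak→strong cadential pair there is no antecedent–consequent relationship, so this is a phrase group rather than a period.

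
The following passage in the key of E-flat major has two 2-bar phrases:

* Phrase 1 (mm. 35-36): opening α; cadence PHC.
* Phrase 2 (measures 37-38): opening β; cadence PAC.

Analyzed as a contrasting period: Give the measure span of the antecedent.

measures 35–36

The antecedent is the phrase ending with the weaker cadence (Phrygian half cadence, phrase 1) and the consequent the one ending more conclusively (perfect authentic cadence, phrase 2); the antecedent is bars 35–36.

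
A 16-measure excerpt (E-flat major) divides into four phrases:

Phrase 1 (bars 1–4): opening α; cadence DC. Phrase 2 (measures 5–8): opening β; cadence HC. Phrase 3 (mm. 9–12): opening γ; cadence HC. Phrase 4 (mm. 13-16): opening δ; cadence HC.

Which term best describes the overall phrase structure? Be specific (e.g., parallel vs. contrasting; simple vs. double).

Phrase 4 ends with a half cadence, no stronger than phrase 2's half cadence, so the four phrases do not form a double period; nor do phrases 3–4 duplicate 1–2, so it is not a repeated period. With no phrase reaching a conclusive cadence, the passage is a phrase group.

phrase group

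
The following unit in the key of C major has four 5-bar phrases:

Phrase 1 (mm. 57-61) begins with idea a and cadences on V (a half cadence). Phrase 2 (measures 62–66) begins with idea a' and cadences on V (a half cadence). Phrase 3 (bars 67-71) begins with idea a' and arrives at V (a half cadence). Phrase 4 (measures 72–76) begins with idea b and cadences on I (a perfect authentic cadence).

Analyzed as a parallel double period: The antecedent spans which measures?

measures 57–66

In a double period the four phrases pair into a large antecedent (phrases 1–2, ending half cadence) and a large consequent (phrases 3–4, ending perfect authentic cadence). The antecedent spans mm. 57–66.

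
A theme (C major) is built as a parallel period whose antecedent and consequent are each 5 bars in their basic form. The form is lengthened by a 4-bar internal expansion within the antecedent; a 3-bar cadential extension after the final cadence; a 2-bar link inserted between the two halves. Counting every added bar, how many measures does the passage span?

19 measures

Basic parallel period: 5 + 5 = 10 bars.
10 (basic form) + 4 (internal expansion) + 3 (cadential extension) + 2 (link) = 19.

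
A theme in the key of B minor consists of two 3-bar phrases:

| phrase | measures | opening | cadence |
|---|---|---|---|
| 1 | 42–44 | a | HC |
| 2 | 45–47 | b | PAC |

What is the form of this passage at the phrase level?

Phrase 1 ends with a half cadence (weaker) and phrase 2 with a perfect authentic cadence (stronger): antecedent + consequent = a period.
The two phrases open with different material (a / b), so the period is contrasting.

contrasting period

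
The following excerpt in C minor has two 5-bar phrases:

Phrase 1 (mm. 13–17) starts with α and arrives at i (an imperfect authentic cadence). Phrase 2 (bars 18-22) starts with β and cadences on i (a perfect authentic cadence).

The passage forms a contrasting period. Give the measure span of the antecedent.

The phrase ending with the weaker cadence (imperfect authentic cadence) is the antecedent; the one ending more conclusively (perfect authentic cadence) is the consequent. The antecedent is measures 13–17.

measures 13–17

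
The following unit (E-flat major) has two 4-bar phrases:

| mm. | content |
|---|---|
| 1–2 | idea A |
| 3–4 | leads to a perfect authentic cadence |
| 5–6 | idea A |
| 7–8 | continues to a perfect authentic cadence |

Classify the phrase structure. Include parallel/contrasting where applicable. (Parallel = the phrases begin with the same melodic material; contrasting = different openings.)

repeated phrase

Both phrases have the same opening (A) and the same cadence (perfect authentic cadence): the second is a restatement, not a consequent, so this is a repeated phrase rather than a period.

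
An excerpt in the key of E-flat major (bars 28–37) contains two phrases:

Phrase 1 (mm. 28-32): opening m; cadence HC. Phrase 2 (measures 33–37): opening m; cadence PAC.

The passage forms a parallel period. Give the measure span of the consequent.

The phrase ending with the weaker cadence (half cadence) is the antecedent; the one ending more conclusively (perfect authentic cadence) is the consequent. The consequent is measures 33–37.

measures 33–37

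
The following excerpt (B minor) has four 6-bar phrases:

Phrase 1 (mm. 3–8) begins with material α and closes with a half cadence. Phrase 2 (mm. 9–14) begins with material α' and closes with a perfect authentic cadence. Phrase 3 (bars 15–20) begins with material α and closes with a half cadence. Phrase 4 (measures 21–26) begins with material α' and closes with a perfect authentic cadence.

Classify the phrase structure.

The cadence pattern HC–PAC–HC–PAC is weak–strong twice, and phrases 3–4 restate phrases 1–2: a period heard twice, not a double period (which would end weakly at phrase 2).

repeated period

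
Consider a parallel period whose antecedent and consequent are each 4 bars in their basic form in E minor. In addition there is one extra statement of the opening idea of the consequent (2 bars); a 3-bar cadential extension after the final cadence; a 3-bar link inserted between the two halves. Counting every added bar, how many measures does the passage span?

Basic parallel period: 4 + 4 = 8 bars.
8 (basic form) + 2 (extra statement) + 3 (cadential extension) + 3 (link) = 16.

16 measures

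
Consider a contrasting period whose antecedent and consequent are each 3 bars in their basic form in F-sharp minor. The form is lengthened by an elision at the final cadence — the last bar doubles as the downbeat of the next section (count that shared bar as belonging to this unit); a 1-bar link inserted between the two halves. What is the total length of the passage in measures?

7 measures

Basic contrasting period: 3 + 3 = 6 bars.
6 (basic form) + 1 (link) = 7.
The elision shares a bar with the next section but does not change this unit's count.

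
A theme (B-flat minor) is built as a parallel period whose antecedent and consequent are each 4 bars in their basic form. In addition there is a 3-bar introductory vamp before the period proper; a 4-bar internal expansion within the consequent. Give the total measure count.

Basic parallel period: 4 + 4 = 8 bars.
8 (basic form) + 3 (introduction) + 4 (internal expansion) = 15.

15 measures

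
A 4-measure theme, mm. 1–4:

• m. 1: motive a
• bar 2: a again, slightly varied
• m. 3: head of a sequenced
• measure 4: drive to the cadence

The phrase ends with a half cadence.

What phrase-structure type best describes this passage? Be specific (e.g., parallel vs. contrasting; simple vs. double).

sentence

Basic idea (bar 1) + its repetition (bar 2) form the presentation; fragmentation and cadence (mm. 3–4) form the continuation — the 4-bar whole is a sentence.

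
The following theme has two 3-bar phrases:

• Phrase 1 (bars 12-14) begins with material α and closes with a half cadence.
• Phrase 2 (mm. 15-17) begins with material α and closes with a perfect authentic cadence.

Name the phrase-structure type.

Phrase 1 ends with a half cadence (weaker) and phrase 2 with a perfect authentic cadence (stronger): antecedent + consequent = a period.
The two phrases open with the same material (α / α), so the period is parallel.

parallel period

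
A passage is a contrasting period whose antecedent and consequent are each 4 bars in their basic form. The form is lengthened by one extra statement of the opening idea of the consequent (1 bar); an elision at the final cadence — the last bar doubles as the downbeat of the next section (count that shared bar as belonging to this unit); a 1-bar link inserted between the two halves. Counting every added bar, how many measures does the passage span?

Basic contrasting period: 4 + 4 = 8 bars.
8 (basic form) + 1 (extra statement) + 1 (link) = 10.
The elision shares a bar with the next section but does not change this unit's count.

10 measures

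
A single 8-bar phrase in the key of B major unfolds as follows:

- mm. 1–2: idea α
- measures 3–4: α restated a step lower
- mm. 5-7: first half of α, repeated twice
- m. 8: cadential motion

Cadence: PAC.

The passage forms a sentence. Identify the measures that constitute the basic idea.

measures 1–2

The presentation of a sentence is the basic idea (bars 1-2) plus its repetition (bars 3-4); the basic idea is therefore measures 1–2.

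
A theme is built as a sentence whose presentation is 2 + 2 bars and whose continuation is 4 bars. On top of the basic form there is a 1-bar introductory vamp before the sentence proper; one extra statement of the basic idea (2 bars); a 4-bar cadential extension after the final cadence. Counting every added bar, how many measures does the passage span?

Basic sentence: 2 + 2 + 4 = 8 bars.
8 (basic form) + 1 (introduction) + 2 (extra statement) + 4 (cadential extension) = 15.

15 measures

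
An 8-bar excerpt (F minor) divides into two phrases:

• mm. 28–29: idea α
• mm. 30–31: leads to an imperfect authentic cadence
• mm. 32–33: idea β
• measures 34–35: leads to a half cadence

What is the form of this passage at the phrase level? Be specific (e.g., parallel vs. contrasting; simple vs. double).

phrase group

The second phrase closes with a half cadence, which is not stronger than the first phrase's imperfect authentic cadence; without a weak→strong cadential pair there is no antecedent–consequent relationship, so this is a phrase group rather than a period.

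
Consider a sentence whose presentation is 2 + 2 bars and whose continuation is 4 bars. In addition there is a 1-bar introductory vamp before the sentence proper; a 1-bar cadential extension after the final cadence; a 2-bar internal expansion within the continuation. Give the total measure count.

12 measures

Basic sentence: 2 + 2 + 4 = 8 bars.
8 (basic form) + 1 (introduction) + 1 (cadential extension) + 2 (internal expansion) = 12.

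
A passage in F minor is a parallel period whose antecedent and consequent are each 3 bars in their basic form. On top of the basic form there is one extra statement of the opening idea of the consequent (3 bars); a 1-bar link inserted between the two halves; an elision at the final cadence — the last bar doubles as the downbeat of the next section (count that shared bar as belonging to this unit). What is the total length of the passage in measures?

Basic parallel period: 3 + 3 = 6 bars.
6 (basic form) + 3 (extra statement) + 1 (link) = 10.
The elision shares a bar with the next section but does not change this unit's count.

10 measures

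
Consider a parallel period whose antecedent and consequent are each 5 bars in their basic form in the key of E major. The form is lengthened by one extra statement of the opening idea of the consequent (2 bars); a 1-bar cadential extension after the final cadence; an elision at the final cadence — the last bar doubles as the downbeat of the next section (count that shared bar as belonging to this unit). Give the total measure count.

13 measures

Basic parallel period: 5 + 5 = 10 bars.
10 (basic form) + 2 (extra statement) + 1 (cadential extension) = 13.
The elision shares a bar with the next section but does not change this unit's count.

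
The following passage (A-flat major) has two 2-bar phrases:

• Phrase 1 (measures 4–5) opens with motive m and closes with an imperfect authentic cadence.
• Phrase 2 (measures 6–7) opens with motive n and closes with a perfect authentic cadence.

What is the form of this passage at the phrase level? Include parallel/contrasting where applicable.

Phrase 1 ends with an imperfect authentic cadence (weaker) and phrase 2 with a perfect authentic cadence (stronger): antecedent + consequent = a period.
The two phrases open with different material (m / n), so the period is contrasting.

contrasting period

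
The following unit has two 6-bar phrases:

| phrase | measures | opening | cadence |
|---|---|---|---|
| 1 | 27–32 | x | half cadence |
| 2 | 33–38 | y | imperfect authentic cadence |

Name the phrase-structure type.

contrasting period

Phrase 1 ends with a half cadence (weaker) and phrase 2 with an imperfect authentic cadence (stronger): antecedent + consequent = a period.
The two phrases open with different material (x / y), so the period is contrasting.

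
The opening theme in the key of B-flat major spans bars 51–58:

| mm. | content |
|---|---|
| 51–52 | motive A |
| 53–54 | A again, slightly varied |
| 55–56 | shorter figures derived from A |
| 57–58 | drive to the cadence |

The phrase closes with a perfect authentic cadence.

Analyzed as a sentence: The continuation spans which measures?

After the presentation (bars 51–54), the continuation covers the fragmentation through the cadence: bars 55–58.

measures 55–58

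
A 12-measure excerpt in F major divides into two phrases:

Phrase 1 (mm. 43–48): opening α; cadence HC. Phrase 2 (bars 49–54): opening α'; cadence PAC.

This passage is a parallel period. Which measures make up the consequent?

measures 49–54

The antecedent is the phrase ending with the weaker cadence (half cadence, phrase 1) and the consequent the one ending more conclusively (perfect authentic cadence, phrase 2); the consequent is mm. 49–54.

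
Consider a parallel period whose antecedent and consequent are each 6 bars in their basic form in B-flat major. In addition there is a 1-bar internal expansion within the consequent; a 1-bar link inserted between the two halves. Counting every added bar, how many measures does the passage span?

14 measures

Basic parallel period: 6 + 6 = 12 bars.
12 (basic form) + 1 (internal expansion) + 1 (link) = 14.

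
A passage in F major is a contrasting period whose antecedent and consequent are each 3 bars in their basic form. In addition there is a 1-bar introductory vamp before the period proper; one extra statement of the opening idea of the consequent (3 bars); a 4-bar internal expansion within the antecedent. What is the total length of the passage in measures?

14 measures

Basic contrasting period: 3 + 3 = 6 bars.
6 (basic form) + 1 (introduction) + 3 (extra statement) + 4 (internal expansion) = 14.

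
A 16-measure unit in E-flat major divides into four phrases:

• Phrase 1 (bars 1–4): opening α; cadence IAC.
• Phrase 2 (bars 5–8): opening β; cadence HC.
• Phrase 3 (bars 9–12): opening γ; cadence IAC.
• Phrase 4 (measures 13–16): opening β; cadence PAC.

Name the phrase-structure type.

contrasting double period

Four phrases in two halves: the first half (mm. 1–8) ends with a half cadence, the second (measures 9–16) with a perfect authentic cadence — a large antecedent–consequent pair, i.e. a double period.
Phrase 3 begins with different material from phrase 1, making it contrasting.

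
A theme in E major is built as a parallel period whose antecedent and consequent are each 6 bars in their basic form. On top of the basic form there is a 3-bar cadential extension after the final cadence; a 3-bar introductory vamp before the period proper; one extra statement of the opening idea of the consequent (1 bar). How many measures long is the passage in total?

Basic parallel period: 6 + 6 = 12 bars.
12 (basic form) + 3 (cadential extension) + 3 (introduction) + 1 (extra statement) = 19.

19 measures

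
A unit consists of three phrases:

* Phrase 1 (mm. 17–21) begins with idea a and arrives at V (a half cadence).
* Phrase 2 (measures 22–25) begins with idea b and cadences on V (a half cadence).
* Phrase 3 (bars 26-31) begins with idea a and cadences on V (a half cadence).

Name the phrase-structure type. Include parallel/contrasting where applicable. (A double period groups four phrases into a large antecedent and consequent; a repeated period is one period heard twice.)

phrase group

The final phrase closes with a half cadence, which is not stronger than the preceding half cadence; the 3 phrases lack an overall antecedent–consequent design and so form a phrase group.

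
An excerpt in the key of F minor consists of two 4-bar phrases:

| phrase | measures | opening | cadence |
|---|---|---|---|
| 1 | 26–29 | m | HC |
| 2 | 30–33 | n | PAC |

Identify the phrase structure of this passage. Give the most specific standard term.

Phrase 1 ends with a half cadence (weaker) and phrase 2 with a perfect authentic cadence (stronger): antecedent + consequent = a period.
The two phrases open with different material (m / n), so the period is contrasting.

contrasting period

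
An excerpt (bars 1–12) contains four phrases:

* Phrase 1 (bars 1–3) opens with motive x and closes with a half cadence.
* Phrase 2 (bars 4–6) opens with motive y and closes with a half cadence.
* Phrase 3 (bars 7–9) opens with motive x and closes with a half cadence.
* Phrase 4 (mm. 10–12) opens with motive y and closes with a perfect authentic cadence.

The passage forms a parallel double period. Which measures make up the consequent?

measures 7–12

In a double period the first pair of phrases (ending half cadence) is the large antecedent and the second pair (ending perfect authentic cadence) is the large consequent; the consequent is measures 7–12.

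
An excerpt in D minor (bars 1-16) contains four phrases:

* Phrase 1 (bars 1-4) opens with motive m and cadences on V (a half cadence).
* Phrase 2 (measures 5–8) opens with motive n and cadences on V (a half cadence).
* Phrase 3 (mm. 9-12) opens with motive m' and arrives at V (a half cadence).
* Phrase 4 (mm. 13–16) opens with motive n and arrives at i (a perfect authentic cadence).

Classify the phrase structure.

parallel double period

Four phrases in two halves: the first half (bars 1–8) ends with a half cadence, the second (mm. 9–16) with a perfect authentic cadence — a large antecedent–consequent pair, i.e. a double period.
Phrase 3 begins with the same material as phrase 1, making it parallel.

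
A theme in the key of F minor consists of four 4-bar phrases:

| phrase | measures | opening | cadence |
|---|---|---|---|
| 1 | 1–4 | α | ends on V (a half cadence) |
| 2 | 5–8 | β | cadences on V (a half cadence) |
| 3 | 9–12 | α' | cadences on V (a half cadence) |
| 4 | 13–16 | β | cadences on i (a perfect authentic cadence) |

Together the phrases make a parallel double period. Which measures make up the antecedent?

measures 1–8

In a double period the first pair of phrases (ending half cadence) is the large antecedent and the second pair (ending perfect authentic cadence) is the large consequent; the antecedent is measures 1–8.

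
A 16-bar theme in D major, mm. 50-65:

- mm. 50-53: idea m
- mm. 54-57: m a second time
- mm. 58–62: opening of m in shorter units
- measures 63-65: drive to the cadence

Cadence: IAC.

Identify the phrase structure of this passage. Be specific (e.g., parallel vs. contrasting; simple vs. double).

Basic idea (mm. 50–53) + its repetition (mm. 54-57) form the presentation; fragmentation and cadence (bars 58–65) form the continuation — the 16-bar whole is a sentence.

sentence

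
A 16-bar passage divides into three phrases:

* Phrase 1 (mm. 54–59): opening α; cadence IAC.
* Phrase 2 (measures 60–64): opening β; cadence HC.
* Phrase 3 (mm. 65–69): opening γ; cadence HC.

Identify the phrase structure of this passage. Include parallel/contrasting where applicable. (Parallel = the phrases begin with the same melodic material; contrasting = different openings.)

phrase group

The final phrase closes with a half cadence, which is not stronger than the preceding half cadence; the 3 phrases lack an overall antecedent–consequent design and so form a phrase group.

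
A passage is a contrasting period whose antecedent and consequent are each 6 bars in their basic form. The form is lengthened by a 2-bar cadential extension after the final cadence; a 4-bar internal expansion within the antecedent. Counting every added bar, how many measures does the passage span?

18 measures

Basic contrasting period: 6 + 6 = 12 bars.
12 (basic form) + 2 (cadential extension) + 4 (internal expansion) = 18.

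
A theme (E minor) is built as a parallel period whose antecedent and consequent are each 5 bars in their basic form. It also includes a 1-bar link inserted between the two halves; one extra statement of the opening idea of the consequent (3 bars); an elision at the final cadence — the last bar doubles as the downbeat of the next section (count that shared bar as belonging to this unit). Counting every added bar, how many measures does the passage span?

14 measures

Basic parallel period: 5 + 5 = 10 bars.
10 (basic form) + 1 (link) + 3 (extra statement) = 14.
The elision shares a bar with the next section but does not change this unit's count.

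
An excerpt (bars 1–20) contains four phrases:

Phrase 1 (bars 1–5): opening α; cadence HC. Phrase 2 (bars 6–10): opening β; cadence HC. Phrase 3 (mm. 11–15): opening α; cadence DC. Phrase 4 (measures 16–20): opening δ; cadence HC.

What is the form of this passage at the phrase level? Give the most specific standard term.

phrase group

Phrase 4 ends with a half cadence, no stronger than phrase 2's half cadence, so the four phrases do not form a double period; nor do phrases 3–4 duplicate 1–2, so it is not a repeated period. With no phrase reaching a conclusive cadence, the passage is a phrase group.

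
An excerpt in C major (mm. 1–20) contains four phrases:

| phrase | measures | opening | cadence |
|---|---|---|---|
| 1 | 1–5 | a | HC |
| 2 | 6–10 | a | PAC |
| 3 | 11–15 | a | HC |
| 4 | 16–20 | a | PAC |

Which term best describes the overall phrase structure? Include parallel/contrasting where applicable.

repeated period

The cadence pattern HC–PAC–HC–PAC is weak–strong twice, and phrases 3–4 restate phrases 1–2: a period heard twice, not a double period (which would end weakly at phrase 2).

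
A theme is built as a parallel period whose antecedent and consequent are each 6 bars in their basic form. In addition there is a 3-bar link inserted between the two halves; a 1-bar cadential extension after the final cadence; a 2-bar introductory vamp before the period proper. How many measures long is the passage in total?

18 measures

Basic parallel period: 6 + 6 = 12 bars.
12 (basic form) + 3 (link) + 1 (cadential extension) + 2 (introduction) = 18.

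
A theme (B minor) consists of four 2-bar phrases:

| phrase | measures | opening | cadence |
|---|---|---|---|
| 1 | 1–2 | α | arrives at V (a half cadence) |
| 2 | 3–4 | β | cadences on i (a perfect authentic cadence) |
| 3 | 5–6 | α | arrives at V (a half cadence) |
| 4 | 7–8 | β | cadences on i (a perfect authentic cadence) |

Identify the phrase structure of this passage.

repeated period

The cadence pattern HC–PAC–HC–PAC is weak–strong twice, and phrases 3–4 restate phrases 1–2: a period heard twice, not a double period (which would end weakly at phrase 2).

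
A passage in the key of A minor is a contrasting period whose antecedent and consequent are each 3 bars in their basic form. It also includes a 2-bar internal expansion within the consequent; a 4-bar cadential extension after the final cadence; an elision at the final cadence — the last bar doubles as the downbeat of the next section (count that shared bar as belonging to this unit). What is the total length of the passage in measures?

Basic contrasting period: 3 + 3 = 6 bars.
6 (basic form) + 2 (internal expansion) + 4 (cadential extension) = 12.
The elision shares a bar with the next section but does not change this unit's count.

12 measures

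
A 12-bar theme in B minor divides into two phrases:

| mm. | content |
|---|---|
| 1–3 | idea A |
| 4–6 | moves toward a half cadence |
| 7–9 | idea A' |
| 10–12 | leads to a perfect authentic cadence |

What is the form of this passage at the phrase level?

Phrase 1 ends with a half cadence (weaker) and phrase 2 with a perfect authentic cadence (stronger): antecedent + consequent = a period.
The two phrases open with the same material (A / A'), so the period is parallel.

parallel period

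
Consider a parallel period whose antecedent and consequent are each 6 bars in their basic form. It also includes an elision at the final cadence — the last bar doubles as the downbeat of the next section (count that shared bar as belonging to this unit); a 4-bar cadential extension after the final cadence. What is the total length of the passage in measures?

Basic parallel period: 6 + 6 = 12 bars.
12 (basic form) + 4 (cadential extension) = 16.
The elision shares a bar with the next section but does not change this unit's count.

16 measures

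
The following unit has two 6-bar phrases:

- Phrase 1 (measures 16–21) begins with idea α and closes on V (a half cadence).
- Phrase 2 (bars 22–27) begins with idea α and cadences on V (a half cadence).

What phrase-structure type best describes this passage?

Both phrases have the same opening (α) and the same cadence (half cadence): the second is a restatement, not a consequent, so this is a repeated phrase rather than a period.

repeated phrase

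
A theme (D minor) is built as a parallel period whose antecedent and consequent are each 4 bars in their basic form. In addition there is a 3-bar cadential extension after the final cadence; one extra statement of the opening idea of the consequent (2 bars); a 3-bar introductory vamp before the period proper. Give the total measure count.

16 measures

Basic parallel period: 4 + 4 = 8 bars.
8 (basic form) + 3 (cadential extension) + 2 (extra statement) + 3 (introduction) = 16.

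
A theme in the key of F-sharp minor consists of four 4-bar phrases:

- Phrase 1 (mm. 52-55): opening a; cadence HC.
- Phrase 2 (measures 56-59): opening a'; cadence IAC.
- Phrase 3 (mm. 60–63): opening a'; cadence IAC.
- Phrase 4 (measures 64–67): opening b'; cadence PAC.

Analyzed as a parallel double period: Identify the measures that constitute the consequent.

In a double period the four phrases pair into a large antecedent (phrases 1–2, ending imperfect authentic cadence) and a large consequent (phrases 3–4, ending perfect authentic cadence). The consequent spans mm. 60–67.

measures 60–67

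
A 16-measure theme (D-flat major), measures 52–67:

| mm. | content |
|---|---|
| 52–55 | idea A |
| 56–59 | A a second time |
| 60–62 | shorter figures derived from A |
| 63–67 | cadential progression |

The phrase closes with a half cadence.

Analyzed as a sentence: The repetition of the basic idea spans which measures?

measures 56–59

The presentation of a sentence is the basic idea (bars 52–55) plus its repetition (measures 56–59); the repetition of the basic idea is therefore measures 56–59.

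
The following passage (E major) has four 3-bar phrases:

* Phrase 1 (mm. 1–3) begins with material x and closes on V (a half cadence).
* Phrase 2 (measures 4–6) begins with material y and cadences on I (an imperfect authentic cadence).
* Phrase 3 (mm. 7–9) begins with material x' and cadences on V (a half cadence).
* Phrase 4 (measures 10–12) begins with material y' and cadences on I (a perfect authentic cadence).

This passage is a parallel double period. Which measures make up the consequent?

In a double period the four phrases pair into a large antecedent (phrases 1–2, ending imperfect authentic cadence) and a large consequent (phrases 3–4, ending perfect authentic cadence). The consequent spans measures 7–12.

measures 7–12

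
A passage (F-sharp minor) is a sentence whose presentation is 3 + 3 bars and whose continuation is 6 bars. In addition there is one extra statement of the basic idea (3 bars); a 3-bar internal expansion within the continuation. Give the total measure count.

18 measures

Basic sentence: 3 + 3 + 6 = 12 bars.
12 (basic form) + 3 (extra statement) + 3 (internal expansion) = 18.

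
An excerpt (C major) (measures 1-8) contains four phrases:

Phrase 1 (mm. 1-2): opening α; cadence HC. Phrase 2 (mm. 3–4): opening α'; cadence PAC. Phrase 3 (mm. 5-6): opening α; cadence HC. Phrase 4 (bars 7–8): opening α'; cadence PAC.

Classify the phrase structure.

The cadence pattern HC–PAC–HC–PAC is weak–strong twice, and phrases 3–4 restate phrases 1–2: a period heard twice, not a double period (which would end weakly at phrase 2).

repeated period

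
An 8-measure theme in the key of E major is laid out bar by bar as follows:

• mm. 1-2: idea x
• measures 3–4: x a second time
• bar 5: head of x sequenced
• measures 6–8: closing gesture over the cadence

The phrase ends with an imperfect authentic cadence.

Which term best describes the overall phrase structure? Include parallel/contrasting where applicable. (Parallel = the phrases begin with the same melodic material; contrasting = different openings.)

sentence

Basic idea (bars 1–2) + its repetition (bars 3–4) form the presentation; fragmentation and cadence (measures 5–8) form the continuation — the 8-bar whole is a sentence.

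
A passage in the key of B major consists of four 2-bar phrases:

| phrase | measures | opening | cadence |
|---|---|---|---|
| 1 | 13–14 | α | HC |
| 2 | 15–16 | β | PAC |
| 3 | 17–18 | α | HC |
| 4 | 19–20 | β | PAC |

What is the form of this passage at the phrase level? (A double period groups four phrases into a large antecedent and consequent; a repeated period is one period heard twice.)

repeated period

The cadence pattern HC–PAC–HC–PAC is weak–strong twice, and phrases 3–4 restate phrases 1–2: a period heard twice, not a double period (which would end weakly at phrase 2).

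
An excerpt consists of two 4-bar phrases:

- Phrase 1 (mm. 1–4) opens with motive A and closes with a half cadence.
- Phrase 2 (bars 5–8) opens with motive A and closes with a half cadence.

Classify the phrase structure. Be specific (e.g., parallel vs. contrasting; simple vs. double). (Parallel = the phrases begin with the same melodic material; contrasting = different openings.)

Both phrases have the same opening (A) and the same cadence (half cadence): the second is a restatement, not a consequent, so this is a repeated phrase rather than a period.

repeated phrase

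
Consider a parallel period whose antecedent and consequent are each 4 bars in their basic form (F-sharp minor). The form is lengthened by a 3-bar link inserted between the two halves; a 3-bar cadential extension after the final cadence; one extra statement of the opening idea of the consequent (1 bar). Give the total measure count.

Basic parallel period: 4 + 4 = 8 bars.
8 (basic form) + 3 (link) + 3 (cadential extension) + 1 (extra statement) = 15.

15 measures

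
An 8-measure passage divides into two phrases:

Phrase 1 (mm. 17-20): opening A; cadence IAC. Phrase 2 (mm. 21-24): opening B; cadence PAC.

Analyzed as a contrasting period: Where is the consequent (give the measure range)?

The antecedent is the phrase ending with the weaker cadence (imperfect authentic cadence, phrase 1) and the consequent the one ending more conclusively (perfect authentic cadence, phrase 2); the consequent is bars 21–24.

measures 21–24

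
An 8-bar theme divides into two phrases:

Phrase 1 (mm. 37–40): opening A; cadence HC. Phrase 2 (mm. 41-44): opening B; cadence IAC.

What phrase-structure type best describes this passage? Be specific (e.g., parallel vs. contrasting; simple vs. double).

contrasting period

Phrase 1 ends with a half cadence (weaker) and phrase 2 with an imperfect authentic cadence (stronger): antecedent + consequent = a period.
The two phrases open with different material (A / B), so the period is contrasting.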